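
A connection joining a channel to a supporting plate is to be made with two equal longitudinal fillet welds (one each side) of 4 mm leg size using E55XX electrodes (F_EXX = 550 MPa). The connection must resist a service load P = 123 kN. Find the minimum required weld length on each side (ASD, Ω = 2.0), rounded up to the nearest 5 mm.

L = 135 mm on each side

Throat t_e = 0.707 × 4 = 2.828 mm.
r_n/Ω = (0.6 × 550 × 2.828) / 2.0 = 466.6 N/mm = 0.4666 kN/mm.
L_req = P / (r_n/Ω) = 123 / 0.4666 = 263.6 mm total.
Per side: 263.6 / 2 = 131.8 mm.
Round up → use L = 135 mm on each side.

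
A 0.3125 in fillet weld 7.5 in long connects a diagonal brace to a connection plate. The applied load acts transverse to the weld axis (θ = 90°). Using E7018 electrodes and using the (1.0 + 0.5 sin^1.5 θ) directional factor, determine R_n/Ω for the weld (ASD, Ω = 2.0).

E70XX → F_EXX = 70 ksi.
t_e = 0.707 × 0.3125 = 0.2209 in; A_we = 0.2209 × 7.5 = 1.657 in².
Directional factor: 1.0 + 0.5 sin^1.5(90°) = 1.5.
F_nw = 0.6 × 70 × 1.5 = 63 ksi.
R_n/Ω = (63 × 1.657) / 2.0 = 52.2 kip.

R_n/Ω ≈ 52.2 kip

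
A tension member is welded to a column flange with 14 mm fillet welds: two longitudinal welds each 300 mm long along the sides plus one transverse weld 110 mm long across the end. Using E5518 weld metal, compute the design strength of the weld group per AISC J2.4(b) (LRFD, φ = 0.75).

E55XX → F_EXX = 550 MPa.
t_e = 0.707 × 14 = 9.898 mm.
R_nwl = 0.6 × 550 × 9.898 × 600 × 10⁻³ = 1960 kN (longitudinal, 2 welds).
R_nwt = 0.6 × 550 × 9.898 × 110 × 10⁻³ = 359.3 kN (transverse, base value).
(i) R_nwl + R_nwt = 2319 kN; (ii) 0.85 R_nwl + 1.5 R_nwt = 2205 kN.
R_n = max = 2319 kN [governs: (i)]; φR_n = 1739 kN.

φR_n ≈ 1740 kN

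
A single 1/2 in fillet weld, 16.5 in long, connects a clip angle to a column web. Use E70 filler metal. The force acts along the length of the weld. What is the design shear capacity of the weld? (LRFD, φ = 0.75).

E70XX → F_EXX = 70 ksi.
Effective throat t_e = 0.707 × 0.5 = 0.3535 in.
Total length L = 16.5 in; A_we = 0.3535 × 16.5 = 5.833 in².
F_nw = 0.6 F_EXX = 0.6 × 70 = 42 ksi.
φR_n = 0.75 × 42 × 5.833 = 183.7 kips.

φR_n ≈ 184 kips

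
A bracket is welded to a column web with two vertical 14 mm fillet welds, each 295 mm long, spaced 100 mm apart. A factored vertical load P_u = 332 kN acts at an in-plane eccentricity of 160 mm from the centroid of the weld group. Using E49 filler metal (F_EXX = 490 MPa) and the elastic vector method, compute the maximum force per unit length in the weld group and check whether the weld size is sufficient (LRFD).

f_max ≈ 1700 N/mm; adequate

Total weld length L_w = 590 mm. Treat welds as unit-width lines.
Polar moment about centroid: J = 2[d³/12 + d(b/2)²] = 2[295³/12 + 295×50²] = 5754000 mm³.
Direct shear f_v = P/L_w = 332×10³ / 590 = 562.7 N/mm (vertical).
Torsion M = P·e = 332×10³ × 160 = 53120000 N·mm.
Critical point at (x, y) = (50, 147.5) from centroid. f_tx = M·y/J = 1362 N/mm; f_ty = M·x/J = 461.6 N/mm.
Resultant f_max = √[f_tx² + (f_v + f_ty)²] = √[1362² + (562.7 + 461.6)²] = 1704 N/mm.
Capacity per unit length: φr_n = 0.75 × 0.6 × 490 × (0.707 × 14) = 2183 N/mm.
1704 ≤ 2183 → adequate.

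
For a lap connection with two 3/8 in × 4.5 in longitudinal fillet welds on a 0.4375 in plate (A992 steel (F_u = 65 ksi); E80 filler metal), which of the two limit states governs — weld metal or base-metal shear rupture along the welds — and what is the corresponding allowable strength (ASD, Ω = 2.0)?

E80XX → F_EXX = 80 ksi.
t_e = 0.707 × 0.375 = 0.2651 in; L = 9 in.
Weld metal: R_n/Ω = (1/2.0) × 0.6 × 80 × 0.2651 × 9 = 57.27 kip.
Base metal (shear rupture): R_n/Ω = (1/2.0) × 0.6 × 65 × 0.4375 × 9 = 76.78 kip.
Governing: weld metal.

R_n/Ω ≈ 57.3 kip (weld metal governs)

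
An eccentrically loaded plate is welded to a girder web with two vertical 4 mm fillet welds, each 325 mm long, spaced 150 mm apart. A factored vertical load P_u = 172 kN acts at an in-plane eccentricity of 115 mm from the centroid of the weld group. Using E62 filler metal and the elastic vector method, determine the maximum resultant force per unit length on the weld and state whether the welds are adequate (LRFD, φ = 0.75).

f_max ≈ 544 N/mm; adequate

E62XX → F_EXX = 620 MPa.
Total weld length L_w = 650 mm. Treat welds as unit-width lines.
Polar moment about centroid: J = 2[d³/12 + d(b/2)²] = 2[325³/12 + 325×75²] = 9378000 mm³.
Direct shear f_v = P/L_w = 172×10³ / 650 = 264.6 N/mm (vertical).
Torsion M = P·e = 172×10³ × 115 = 19780000 N·mm.
Critical point at (x, y) = (75, 162.5) from centroid. f_tx = M·y/J = 342.8 N/mm; f_ty = M·x/J = 158.2 N/mm.
Resultant f_max = √[f_tx² + (f_v + f_ty)²] = √[342.8² + (264.6 + 158.2)²] = 544.3 N/mm.
Capacity per unit length: φr_n = 0.75 × 0.6 × 620 × (0.707 × 4) = 789 N/mm.
544.3 ≤ 789 → adequate.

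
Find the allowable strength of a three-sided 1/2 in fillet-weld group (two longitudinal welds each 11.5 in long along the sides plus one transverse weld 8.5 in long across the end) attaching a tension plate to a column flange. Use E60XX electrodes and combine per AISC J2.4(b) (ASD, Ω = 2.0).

R_n/Ω ≈ 206 kips

E60XX → F_EXX = 60 ksi.
t_e = 0.707 × 0.5 = 0.3535 in.
R_nwl = 0.6 × 60 × 0.3535 × 23 = 292.7 kips (longitudinal, 2 welds).
R_nwt = 0.6 × 60 × 0.3535 × 8.5 = 108.2 kips (transverse, base value).
(i) R_nwl + R_nwt = 400.9 kips; (ii) 0.85 R_nwl + 1.5 R_nwt = 411 kips.
R_n = max = 411 kips [governs: (ii)]; R_n/Ω = 205.5 kips.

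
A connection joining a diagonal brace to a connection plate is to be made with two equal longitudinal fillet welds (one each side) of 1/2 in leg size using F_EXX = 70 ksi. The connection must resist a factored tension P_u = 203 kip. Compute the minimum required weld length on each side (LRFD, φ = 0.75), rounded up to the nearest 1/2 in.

L = 9.5 in on each side

Throat t_e = 0.707 × 0.5 = 0.3535 in.
φr_n = 0.75 × 0.6 × 70 × 0.3535 = 11.14 kip/in.
L_req = P_u / φr_n = 203 / 11.14 = 18.23 in total.
Per side: 18.23 / 2 = 9.115 in.
Round up → use L = 9.5 in on each side.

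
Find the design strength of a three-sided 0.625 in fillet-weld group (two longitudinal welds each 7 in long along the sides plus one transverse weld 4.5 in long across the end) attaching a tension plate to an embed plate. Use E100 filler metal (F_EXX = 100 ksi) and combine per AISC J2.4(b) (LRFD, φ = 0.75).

t_e = 0.707 × 0.625 = 0.4419 in.
R_nwl = 0.6 × 100 × 0.4419 × 14 = 371.2 kips (longitudinal, 2 welds).
R_nwt = 0.6 × 100 × 0.4419 × 4.5 = 119.3 kips (transverse, base value).
(i) R_nwl + R_nwt = 490.5 kips; (ii) 0.85 R_nwl + 1.5 R_nwt = 494.5 kips.
R_n = max = 494.5 kips [governs: (ii)]; φR_n = 370.8 kips.

φR_n ≈ 371 kips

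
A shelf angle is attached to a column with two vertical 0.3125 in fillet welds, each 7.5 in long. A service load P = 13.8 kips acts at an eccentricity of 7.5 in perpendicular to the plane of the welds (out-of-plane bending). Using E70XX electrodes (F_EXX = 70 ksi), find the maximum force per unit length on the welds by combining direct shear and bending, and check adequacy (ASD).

L_w = 2 × 7.5 = 15 in; section modulus (unit throat) S = 2 × L²/6 = 18.75 in².
Direct shear f_v = P/L_w = 13.8/15 = 0.92 kip/in.
Moment M = P × e = 13.8 × 7.5 = 103.5 kip·in; bending f_b = M/S = 5.52 kip/in.
f_max = √(f_v² + f_b²) = √(0.92² + 5.52²) = 5.596 kip/in.
r_n/Ω = (1/2.0) × 0.6 × 70 × (0.707 × 0.3125) = 4.64 kip/in → NOT adequate.

f_max ≈ 5.6 kip/in; NOT adequate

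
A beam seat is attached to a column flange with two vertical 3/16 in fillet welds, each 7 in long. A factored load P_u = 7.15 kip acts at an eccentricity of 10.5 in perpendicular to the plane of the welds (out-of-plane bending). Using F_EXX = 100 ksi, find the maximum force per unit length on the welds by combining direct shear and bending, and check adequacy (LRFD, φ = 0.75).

f_max ≈ 4.62 kip/in; adequate

L_w = 2 × 7 = 14 in; section modulus (unit throat) S = 2 × L²/6 = 16.33 in².
Direct shear f_v = P/L_w = 7.15/14 = 0.5107 kip/in.
Moment M = P × e = 7.15 × 10.5 = 75.075 kip·in; bending f_b = M/S = 4.596 kip/in.
f_max = √(f_v² + f_b²) = √(0.5107² + 4.596²) = 4.625 kip/in.
φr_n = 0.75 × 0.6 × 100 × (0.707 × 0.1875) = 5.965 kip/in → adequate.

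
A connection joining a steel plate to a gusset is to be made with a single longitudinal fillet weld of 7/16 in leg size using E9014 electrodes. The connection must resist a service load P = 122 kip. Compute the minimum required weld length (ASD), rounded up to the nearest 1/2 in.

L = 15 in

E90XX → F_EXX = 90 ksi.
Throat t_e = 0.707 × 0.4375 = 0.3093 in.
r_n/Ω = (0.6 × 90 × 0.3093) / 2.0 = 8.351 kip/in.
L_req = P / (r_n/Ω) = 122 / 8.351 = 14.61 in total.
Round up → use L = 15 in.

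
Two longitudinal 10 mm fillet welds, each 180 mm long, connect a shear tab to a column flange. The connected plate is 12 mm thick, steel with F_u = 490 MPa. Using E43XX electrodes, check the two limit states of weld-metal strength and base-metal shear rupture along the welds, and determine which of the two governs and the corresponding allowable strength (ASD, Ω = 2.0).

R_n/Ω ≈ 328 kN (weld metal governs)

E43XX → F_EXX = 430 MPa.
t_e = 0.707 × 10 = 7.07 mm; L = 360 mm.
Weld metal: R_n/Ω = (1/2.0) × 0.6 × 430 × 7.07 × 360 × 10⁻³ = 328.3 kN.
Base metal (shear rupture): R_n/Ω = (1/2.0) × 0.6 × 490 × 12 × 360 × 10⁻³ = 635 kN.
Governing: weld metal.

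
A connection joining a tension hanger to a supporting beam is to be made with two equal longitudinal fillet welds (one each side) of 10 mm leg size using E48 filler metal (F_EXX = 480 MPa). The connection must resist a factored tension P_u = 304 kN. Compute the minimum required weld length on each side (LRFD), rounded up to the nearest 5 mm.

L = 100 mm on each side

Throat t_e = 0.707 × 10 = 7.07 mm.
φr_n = 0.75 × 0.6 × 480 × 7.07 × 10⁻³ = 1.527 kN/mm.
L_req = P_u / φr_n = 304 / 1.527 = 199.1 mm total.
Per side: 199.1 / 2 = 99.53 mm.
Round up → use L = 100 mm on each side.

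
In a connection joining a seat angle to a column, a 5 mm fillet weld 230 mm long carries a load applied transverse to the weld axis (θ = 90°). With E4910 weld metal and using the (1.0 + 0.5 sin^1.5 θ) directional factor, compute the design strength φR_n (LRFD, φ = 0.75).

φR_n ≈ 269 kN

E49XX → F_EXX = 490 MPa.
t_e = 0.707 × 5 = 3.535 mm; A_we = 3.535 × 230 = 813 mm².
Directional factor: 1.0 + 0.5 sin^1.5(90°) = 1.5.
F_nw = 0.6 × 490 × 1.5 = 441 MPa.
φR_n = 0.75 × 441 × 813 × 10⁻³ = 268.9 kN.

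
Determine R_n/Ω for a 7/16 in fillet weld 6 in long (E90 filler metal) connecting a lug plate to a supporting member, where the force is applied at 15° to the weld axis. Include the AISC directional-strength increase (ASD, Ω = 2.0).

E90XX → F_EXX = 90 ksi.
t_e = 0.707 × 0.4375 = 0.3093 in; A_we = 0.3093 × 6 = 1.856 in².
Directional factor: 1.0 + 0.5 sin^1.5(15°) = 1.066.
F_nw = 0.6 × 90 × 1.066 = 57.56 ksi.
R_n/Ω = (57.56 × 1.856) / 2.0 = 53.41 kips.

R_n/Ω ≈ 53.4 kips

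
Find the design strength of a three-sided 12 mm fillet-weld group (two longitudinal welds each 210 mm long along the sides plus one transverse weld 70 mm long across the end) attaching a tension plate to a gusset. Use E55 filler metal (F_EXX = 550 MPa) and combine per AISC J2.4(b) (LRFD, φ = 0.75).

t_e = 0.707 × 12 = 8.484 mm.
R_nwl = 0.6 × 550 × 8.484 × 420 × 10⁻³ = 1176 kN (longitudinal, 2 welds).
R_nwt = 0.6 × 550 × 8.484 × 70 × 10⁻³ = 196 kN (transverse, base value).
(i) R_nwl + R_nwt = 1372 kN; (ii) 0.85 R_nwl + 1.5 R_nwt = 1293 kN.
R_n = max = 1372 kN [governs: (i)]; φR_n = 1029 kN.

φR_n ≈ 1030 kN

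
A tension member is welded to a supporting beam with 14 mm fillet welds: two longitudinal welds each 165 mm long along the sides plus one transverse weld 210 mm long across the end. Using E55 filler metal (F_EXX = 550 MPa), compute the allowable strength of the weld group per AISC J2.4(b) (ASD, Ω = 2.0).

R_n/Ω ≈ 973 kN

t_e = 0.707 × 14 = 9.898 mm.
R_nwl = 0.6 × 550 × 9.898 × 330 × 10⁻³ = 1078 kN (longitudinal, 2 welds).
R_nwt = 0.6 × 550 × 9.898 × 210 × 10⁻³ = 685.9 kN (transverse, base value).
(i) R_nwl + R_nwt = 1764 kN; (ii) 0.85 R_nwl + 1.5 R_nwt = 1945 kN.
R_n = max = 1945 kN [governs: (ii)]; R_n/Ω = 972.6 kN.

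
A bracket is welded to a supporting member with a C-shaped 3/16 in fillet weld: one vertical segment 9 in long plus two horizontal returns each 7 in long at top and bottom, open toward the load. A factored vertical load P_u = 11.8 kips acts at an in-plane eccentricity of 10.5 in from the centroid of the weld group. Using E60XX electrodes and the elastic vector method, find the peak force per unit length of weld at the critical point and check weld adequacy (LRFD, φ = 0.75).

f_max ≈ 2.16 kip/in; adequate

E60XX → F_EXX = 60 ksi.
Total weld length L_w = 23 in. Treat welds as unit-width lines.
Centroid: x̄ = 2×7×3.5 / 23 = 2.13 in from the vertical weld.
Polar moment about centroid: J = I_x + I_y = [9³/12 + 2×7×4.5²] + [9×2.13² + 2(7³/12 + 7×1.37²)] = 468.5 in³.
Direct shear f_v = P/L_w = 11.8 / 23 = 0.513 kip/in (vertical).
Torsion M = P·e = 11.8 × 10.5 = 123.9 kip·in.
Critical point at (x, y) = (4.87, 4.5) from centroid. f_tx = M·y/J = 1.19 kip/in; f_ty = M·x/J = 1.288 kip/in.
Resultant f_max = √[f_tx² + (f_v + f_ty)²] = √[1.19² + (0.513 + 1.288)²] = 2.158 kip/in.
Capacity per unit length: φr_n = 0.75 × 0.6 × 60 × (0.707 × 0.1875) = 3.579 kip/in.
2.158 ≤ 3.579 → adequate.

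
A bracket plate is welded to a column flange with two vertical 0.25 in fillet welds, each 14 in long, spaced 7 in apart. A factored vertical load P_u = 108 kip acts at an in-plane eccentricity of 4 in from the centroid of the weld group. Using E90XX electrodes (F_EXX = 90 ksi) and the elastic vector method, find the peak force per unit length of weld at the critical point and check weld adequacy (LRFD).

Total weld length L_w = 28 in. Treat welds as unit-width lines.
Polar moment about centroid: J = 2[d³/12 + d(b/2)²] = 2[14³/12 + 14×3.5²] = 800.3 in³.
Direct shear f_v = P/L_w = 108 / 28 = 3.857 kip/in (vertical).
Torsion M = P·e = 108 × 4 = 432 kip·in.
Critical point at (x, y) = (3.5, 7) from centroid. f_tx = M·y/J = 3.778 kip/in; f_ty = M·x/J = 1.889 kip/in.
Resultant f_max = √[f_tx² + (f_v + f_ty)²] = √[3.778² + (3.857 + 1.889)²] = 6.877 kip/in.
Capacity per unit length: φr_n = 0.75 × 0.6 × 90 × (0.707 × 0.25) = 7.158 kip/in.
6.877 ≤ 7.158 → adequate.

f_max ≈ 6.88 kip/in; adequate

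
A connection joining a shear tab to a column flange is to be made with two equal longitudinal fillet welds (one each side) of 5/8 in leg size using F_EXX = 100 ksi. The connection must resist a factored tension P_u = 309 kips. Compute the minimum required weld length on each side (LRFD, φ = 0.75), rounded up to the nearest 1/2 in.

Throat t_e = 0.707 × 0.625 = 0.4419 in.
φr_n = 0.75 × 0.6 × 100 × 0.4419 = 19.88 kips/in.
L_req = P_u / φr_n = 309 / 19.88 = 15.54 in total.
Per side: 15.54 / 2 = 7.77 in.
Round up → use L = 8 in on each side.

L = 8 in on each side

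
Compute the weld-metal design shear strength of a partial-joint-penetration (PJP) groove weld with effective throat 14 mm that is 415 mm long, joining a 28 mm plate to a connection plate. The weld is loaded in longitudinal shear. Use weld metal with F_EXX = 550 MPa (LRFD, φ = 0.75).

φR_n ≈ 1440 kN

Effective throat (given) t_e = 14 mm.
A_we = 14 × 415 = 5810 mm².
F_nw = 0.6 F_EXX = 330 MPa.
φR_n = 0.75 × 330 × 5810 × 10⁻³ = 1438 kN.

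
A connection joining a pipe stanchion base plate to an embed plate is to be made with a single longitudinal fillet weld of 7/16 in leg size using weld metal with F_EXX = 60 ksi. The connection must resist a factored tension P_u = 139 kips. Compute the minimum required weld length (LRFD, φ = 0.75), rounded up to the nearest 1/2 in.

L = 17 in

Throat t_e = 0.707 × 0.4375 = 0.3093 in.
φr_n = 0.75 × 0.6 × 60 × 0.3093 = 8.351 kips/in.
L_req = P_u / φr_n = 139 / 8.351 = 16.64 in total.
Round up → use L = 17 in.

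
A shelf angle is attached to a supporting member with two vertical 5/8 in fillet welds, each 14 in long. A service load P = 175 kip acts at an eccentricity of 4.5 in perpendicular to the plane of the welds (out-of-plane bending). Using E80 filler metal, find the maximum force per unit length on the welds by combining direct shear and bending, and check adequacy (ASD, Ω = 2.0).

E80XX → F_EXX = 80 ksi.
L_w = 2 × 14 = 28 in; section modulus (unit throat) S = 2 × L²/6 = 65.33 in².
Direct shear f_v = P/L_w = 175/28 = 6.25 kip/in.
Moment M = P × e = 175 × 4.5 = 787.5 kip·in; bending f_b = M/S = 12.05 kip/in.
f_max = √(f_v² + f_b²) = √(6.25² + 12.05²) = 13.58 kip/in.
r_n/Ω = (1/2.0) × 0.6 × 80 × (0.707 × 0.625) = 10.6 kip/in → NOT adequate.

f_max ≈ 13.6 kip/in; NOT adequate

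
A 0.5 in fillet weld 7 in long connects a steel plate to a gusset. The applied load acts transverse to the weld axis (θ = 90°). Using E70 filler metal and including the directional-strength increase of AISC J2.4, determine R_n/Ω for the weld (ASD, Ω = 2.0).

E70XX → F_EXX = 70 ksi.
t_e = 0.707 × 0.5 = 0.3535 in; A_we = 0.3535 × 7 = 2.474 in².
Directional factor: 1.0 + 0.5 sin^1.5(90°) = 1.5.
F_nw = 0.6 × 70 × 1.5 = 63 ksi.
R_n/Ω = (63 × 2.474) / 2.0 = 77.95 kips.

R_n/Ω ≈ 77.9 kips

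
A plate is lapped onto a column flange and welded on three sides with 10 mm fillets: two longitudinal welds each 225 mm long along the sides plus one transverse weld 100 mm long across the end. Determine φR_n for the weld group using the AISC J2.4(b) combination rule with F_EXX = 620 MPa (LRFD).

φR_n ≈ 1080 kN

t_e = 0.707 × 10 = 7.07 mm.
R_nwl = 0.6 × 620 × 7.07 × 450 × 10⁻³ = 1184 kN (longitudinal, 2 welds).
R_nwt = 0.6 × 620 × 7.07 × 100 × 10⁻³ = 263 kN (transverse, base value).
(i) R_nwl + R_nwt = 1447 kN; (ii) 0.85 R_nwl + 1.5 R_nwt = 1400 kN.
R_n = max = 1447 kN [governs: (i)]; φR_n = 1085 kN.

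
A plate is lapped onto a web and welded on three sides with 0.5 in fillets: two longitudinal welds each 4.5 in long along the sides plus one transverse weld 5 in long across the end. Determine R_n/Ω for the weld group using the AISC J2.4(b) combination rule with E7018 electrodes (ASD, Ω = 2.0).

R_n/Ω ≈ 112 kip

E70XX → F_EXX = 70 ksi.
t_e = 0.707 × 0.5 = 0.3535 in.
R_nwl = 0.6 × 70 × 0.3535 × 9 = 133.6 kip (longitudinal, 2 welds).
R_nwt = 0.6 × 70 × 0.3535 × 5 = 74.23 kip (transverse, base value).
(i) R_nwl + R_nwt = 207.9 kip; (ii) 0.85 R_nwl + 1.5 R_nwt = 224.9 kip.
R_n = max = 224.9 kip [governs: (ii)]; R_n/Ω = 112.5 kip.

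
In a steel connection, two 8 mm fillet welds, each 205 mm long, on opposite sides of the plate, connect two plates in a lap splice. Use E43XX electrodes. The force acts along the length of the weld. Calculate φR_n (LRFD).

E43XX → F_EXX = 430 MPa.
Effective throat t_e = 0.707 × 8 = 5.656 mm.
Total length L = 410 mm; A_we = 5.656 × 410 = 2319 mm².
F_nw = 0.6 F_EXX = 0.6 × 430 = 258 MPa.
φR_n = 0.75 × 258 × 2319 × 10⁻³ = 448.7 kN.

φR_n ≈ 449 kN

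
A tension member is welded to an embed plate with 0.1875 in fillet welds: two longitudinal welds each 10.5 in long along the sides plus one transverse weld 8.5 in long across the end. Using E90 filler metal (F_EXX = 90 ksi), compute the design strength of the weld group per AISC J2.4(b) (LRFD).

t_e = 0.707 × 0.1875 = 0.1326 in.
R_nwl = 0.6 × 90 × 0.1326 × 21 = 150.3 kips (longitudinal, 2 welds).
R_nwt = 0.6 × 90 × 0.1326 × 8.5 = 60.85 kips (transverse, base value).
(i) R_nwl + R_nwt = 211.2 kips; (ii) 0.85 R_nwl + 1.5 R_nwt = 219 kips.
R_n = max = 219 kips [governs: (ii)]; φR_n = 164.3 kips.

φR_n ≈ 164 kips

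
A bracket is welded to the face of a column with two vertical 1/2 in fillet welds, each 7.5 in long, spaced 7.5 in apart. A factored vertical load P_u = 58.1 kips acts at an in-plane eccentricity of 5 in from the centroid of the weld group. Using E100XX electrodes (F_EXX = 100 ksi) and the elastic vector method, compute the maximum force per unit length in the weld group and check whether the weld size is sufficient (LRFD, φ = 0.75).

f_max ≈ 8.66 kip/in; adequate

Total weld length L_w = 15 in. Treat welds as unit-width lines.
Polar moment about centroid: J = 2[d³/12 + d(b/2)²] = 2[7.5³/12 + 7.5×3.75²] = 281.2 in³.
Direct shear f_v = P/L_w = 58.1 / 15 = 3.873 kip/in (vertical).
Torsion M = P·e = 58.1 × 5 = 290.5 kip·in.
Critical point at (x, y) = (3.75, 3.75) from centroid. f_tx = M·y/J = 3.873 kip/in; f_ty = M·x/J = 3.873 kip/in.
Resultant f_max = √[f_tx² + (f_v + f_ty)²] = √[3.873² + (3.873 + 3.873)²] = 8.661 kip/in.
Capacity per unit length: φr_n = 0.75 × 0.6 × 100 × (0.707 × 0.5) = 15.91 kip/in.
8.661 ≤ 15.91 → adequate.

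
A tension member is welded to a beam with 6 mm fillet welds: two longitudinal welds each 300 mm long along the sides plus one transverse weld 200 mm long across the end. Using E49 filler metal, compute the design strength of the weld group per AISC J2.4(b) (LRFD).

φR_n ≈ 758 kN

E49XX → F_EXX = 490 MPa.
t_e = 0.707 × 6 = 4.242 mm.
R_nwl = 0.6 × 490 × 4.242 × 600 × 10⁻³ = 748.3 kN (longitudinal, 2 welds).
R_nwt = 0.6 × 490 × 4.242 × 200 × 10⁻³ = 249.4 kN (transverse, base value).
(i) R_nwl + R_nwt = 997.7 kN; (ii) 0.85 R_nwl + 1.5 R_nwt = 1010 kN.
R_n = max = 1010 kN [governs: (ii)]; φR_n = 757.6 kN.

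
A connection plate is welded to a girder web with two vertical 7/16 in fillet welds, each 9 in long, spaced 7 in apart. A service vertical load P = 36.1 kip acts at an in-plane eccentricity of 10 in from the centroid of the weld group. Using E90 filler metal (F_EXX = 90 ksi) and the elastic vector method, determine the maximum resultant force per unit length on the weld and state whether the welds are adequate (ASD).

f_max ≈ 7.42 kip/in; adequate

Total weld length L_w = 18 in. Treat welds as unit-width lines.
Polar moment about centroid: J = 2[d³/12 + d(b/2)²] = 2[9³/12 + 9×3.5²] = 342 in³.
Direct shear f_v = P/L_w = 36.1 / 18 = 2.006 kip/in (vertical).
Torsion M = P·e = 36.1 × 10 = 361 kip·in.
Critical point at (x, y) = (3.5, 4.5) from centroid. f_tx = M·y/J = 4.75 kip/in; f_ty = M·x/J = 3.694 kip/in.
Resultant f_max = √[f_tx² + (f_v + f_ty)²] = √[4.75² + (2.006 + 3.694)²] = 7.42 kip/in.
Capacity per unit length: r_n/Ω = (1/2.0) × 0.6 × 90 × (0.707 × 0.4375) = 8.351 kip/in.
7.42 ≤ 8.351 → adequate.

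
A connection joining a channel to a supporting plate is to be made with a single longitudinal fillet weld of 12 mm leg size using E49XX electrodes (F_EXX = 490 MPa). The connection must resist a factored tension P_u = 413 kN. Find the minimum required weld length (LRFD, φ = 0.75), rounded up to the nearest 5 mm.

Throat t_e = 0.707 × 12 = 8.484 mm.
φr_n = 0.75 × 0.6 × 490 × 8.484 × 10⁻³ = 1.871 kN/mm.
L_req = P_u / φr_n = 413 / 1.871 = 220.8 mm total.
Round up → use L = 225 mm.

L = 225 mm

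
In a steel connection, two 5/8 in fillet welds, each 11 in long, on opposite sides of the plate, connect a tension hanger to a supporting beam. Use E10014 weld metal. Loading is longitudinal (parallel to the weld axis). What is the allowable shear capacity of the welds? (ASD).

E100XX → F_EXX = 100 ksi.
Effective throat t_e = 0.707 × 0.625 = 0.4419 in.
Total length L = 22 in; A_we = 0.4419 × 22 = 9.721 in².
F_nw = 0.6 F_EXX = 0.6 × 100 = 60 ksi.
R_n = 60 × 9.721 = 583.3 kip; R_n/Ω = 583.3/2.0 = 291.6 kip.

R_n/Ω ≈ 292 kip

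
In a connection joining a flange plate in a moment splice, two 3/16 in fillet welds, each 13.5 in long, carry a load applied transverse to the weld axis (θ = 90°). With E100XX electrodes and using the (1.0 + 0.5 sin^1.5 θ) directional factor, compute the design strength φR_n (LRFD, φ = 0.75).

φR_n ≈ 242 kips

E100XX → F_EXX = 100 ksi.
t_e = 0.707 × 0.1875 = 0.1326 in; A_we = 0.1326 × 27 = 3.579 in².
Directional factor: 1.0 + 0.5 sin^1.5(90°) = 1.5.
F_nw = 0.6 × 100 × 1.5 = 90 ksi.
φR_n = 0.75 × 90 × 3.579 = 241.6 kips.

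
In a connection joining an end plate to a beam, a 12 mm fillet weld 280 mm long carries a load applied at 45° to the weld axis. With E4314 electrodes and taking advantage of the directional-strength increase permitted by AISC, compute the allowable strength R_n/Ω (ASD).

R_n/Ω ≈ 398 kN

E43XX → F_EXX = 430 MPa.
t_e = 0.707 × 12 = 8.484 mm; A_we = 8.484 × 280 = 2376 mm².
Directional factor: 1.0 + 0.5 sin^1.5(45°) = 1.297.
F_nw = 0.6 × 430 × 1.297 = 334.7 MPa.
R_n/Ω = (334.7 × 2376) / 2.0 × 10⁻³ = 397.5 kN.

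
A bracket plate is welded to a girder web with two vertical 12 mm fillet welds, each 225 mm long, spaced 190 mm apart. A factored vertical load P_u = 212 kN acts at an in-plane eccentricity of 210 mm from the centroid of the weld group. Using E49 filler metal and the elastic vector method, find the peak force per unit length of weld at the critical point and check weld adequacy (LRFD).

f_max ≈ 1450 N/mm; adequate

E49XX → F_EXX = 490 MPa.
Total weld length L_w = 450 mm. Treat welds as unit-width lines.
Polar moment about centroid: J = 2[d³/12 + d(b/2)²] = 2[225³/12 + 225×95²] = 5960000 mm³.
Direct shear f_v = P/L_w = 212×10³ / 450 = 471.1 N/mm (vertical).
Torsion M = P·e = 212×10³ × 210 = 44520000 N·mm.
Critical point at (x, y) = (95, 112.5) from centroid. f_tx = M·y/J = 840.4 N/mm; f_ty = M·x/J = 709.7 N/mm.
Resultant f_max = √[f_tx² + (f_v + f_ty)²] = √[840.4² + (471.1 + 709.7)²] = 1449 N/mm.
Capacity per unit length: φr_n = 0.75 × 0.6 × 490 × (0.707 × 12) = 1871 N/mm.
1449 ≤ 1871 → adequate.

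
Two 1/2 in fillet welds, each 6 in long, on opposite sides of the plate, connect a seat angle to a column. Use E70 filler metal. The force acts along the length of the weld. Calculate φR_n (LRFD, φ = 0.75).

φR_n ≈ 134 kip

E70XX → F_EXX = 70 ksi.
Effective throat t_e = 0.707 × 0.5 = 0.3535 in.
Total length L = 12 in; A_we = 0.3535 × 12 = 4.242 in².
F_nw = 0.6 F_EXX = 0.6 × 70 = 42 ksi.
φR_n = 0.75 × 42 × 4.242 = 133.6 kip.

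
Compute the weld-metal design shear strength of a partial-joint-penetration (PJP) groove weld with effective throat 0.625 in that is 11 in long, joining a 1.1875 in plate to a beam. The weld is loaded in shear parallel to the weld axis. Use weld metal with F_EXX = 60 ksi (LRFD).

φR_n ≈ 186 kips

Effective throat (given) t_e = 0.625 in.
A_we = 0.625 × 11 = 6.875 in².
F_nw = 0.6 F_EXX = 36 ksi.
φR_n = 0.75 × 36 × 6.875 = 185.6 kips.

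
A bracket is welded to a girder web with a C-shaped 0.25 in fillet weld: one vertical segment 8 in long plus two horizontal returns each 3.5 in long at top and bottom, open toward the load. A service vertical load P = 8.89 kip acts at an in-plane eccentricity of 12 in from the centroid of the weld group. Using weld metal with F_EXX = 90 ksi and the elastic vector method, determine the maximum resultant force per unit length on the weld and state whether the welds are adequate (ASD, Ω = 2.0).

f_max ≈ 3.33 kip/in; adequate

Total weld length L_w = 15 in. Treat welds as unit-width lines.
Centroid: x̄ = 2×3.5×1.75 / 15 = 0.8167 in from the vertical weld.
Polar moment about centroid: J = I_x + I_y = [8³/12 + 2×3.5×4²] + [8×0.8167² + 2(3.5³/12 + 3.5×0.9333²)] = 173.2 in³.
Direct shear f_v = P/L_w = 8.89 / 15 = 0.5927 kip/in (vertical).
Torsion M = P·e = 8.89 × 12 = 106.68 kip·in.
Critical point at (x, y) = (2.683, 4) from centroid. f_tx = M·y/J = 2.463 kip/in; f_ty = M·x/J = 1.652 kip/in.
Resultant f_max = √[f_tx² + (f_v + f_ty)²] = √[2.463² + (0.5927 + 1.652)²] = 3.333 kip/in.
Capacity per unit length: r_n/Ω = (1/2.0) × 0.6 × 90 × (0.707 × 0.25) = 4.772 kip/in.
3.333 ≤ 4.772 → adequate.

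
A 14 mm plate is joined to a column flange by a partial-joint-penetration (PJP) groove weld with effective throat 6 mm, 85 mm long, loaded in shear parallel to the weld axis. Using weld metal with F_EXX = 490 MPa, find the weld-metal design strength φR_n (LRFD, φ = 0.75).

Effective throat (given) t_e = 6 mm.
A_we = 6 × 85 = 510 mm².
F_nw = 0.6 F_EXX = 294 MPa.
φR_n = 0.75 × 294 × 510 × 10⁻³ = 112.5 kN.

φR_n ≈ 112 kN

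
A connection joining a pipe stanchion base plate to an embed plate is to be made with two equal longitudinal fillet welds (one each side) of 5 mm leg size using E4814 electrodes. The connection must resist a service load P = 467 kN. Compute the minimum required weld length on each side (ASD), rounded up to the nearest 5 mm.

L = 460 mm on each side

E48XX → F_EXX = 480 MPa.
Throat t_e = 0.707 × 5 = 3.535 mm.
r_n/Ω = (0.6 × 480 × 3.535) / 2.0 = 509 N/mm = 0.509 kN/mm.
L_req = P / (r_n/Ω) = 467 / 0.509 = 917.4 mm total.
Per side: 917.4 / 2 = 458.7 mm.
Round up → use L = 460 mm on each side.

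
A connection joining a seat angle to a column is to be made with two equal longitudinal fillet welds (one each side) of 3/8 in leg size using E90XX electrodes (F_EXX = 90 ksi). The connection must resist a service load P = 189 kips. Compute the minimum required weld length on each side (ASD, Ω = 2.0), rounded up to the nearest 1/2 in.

L = 13.5 in on each side

Throat t_e = 0.707 × 0.375 = 0.2651 in.
r_n/Ω = (0.6 × 90 × 0.2651) / 2.0 = 7.158 kip/in.
L_req = P / (r_n/Ω) = 189 / 7.158 = 26.4 in total.
Per side: 26.4 / 2 = 13.2 in.
Round up → use L = 13.5 in on each side.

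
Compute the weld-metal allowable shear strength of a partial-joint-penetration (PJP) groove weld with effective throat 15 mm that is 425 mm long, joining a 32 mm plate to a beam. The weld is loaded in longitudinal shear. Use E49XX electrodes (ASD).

R_n/Ω ≈ 937 kN

E49XX → F_EXX = 490 MPa.
Effective throat (given) t_e = 15 mm.
A_we = 15 × 425 = 6375 mm².
F_nw = 0.6 F_EXX = 294 MPa.
R_n/Ω = (294 × 6375) / 2.0 × 10⁻³ = 937.1 kN.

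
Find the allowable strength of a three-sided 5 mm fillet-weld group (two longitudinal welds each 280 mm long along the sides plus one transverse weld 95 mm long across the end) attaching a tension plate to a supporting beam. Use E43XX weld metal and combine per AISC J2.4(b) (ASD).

R_n/Ω ≈ 299 kN

E43XX → F_EXX = 430 MPa.
t_e = 0.707 × 5 = 3.535 mm.
R_nwl = 0.6 × 430 × 3.535 × 560 × 10⁻³ = 510.7 kN (longitudinal, 2 welds).
R_nwt = 0.6 × 430 × 3.535 × 95 × 10⁻³ = 86.64 kN (transverse, base value).
(i) R_nwl + R_nwt = 597.4 kN; (ii) 0.85 R_nwl + 1.5 R_nwt = 564.1 kN.
R_n = max = 597.4 kN [governs: (i)]; R_n/Ω = 298.7 kN.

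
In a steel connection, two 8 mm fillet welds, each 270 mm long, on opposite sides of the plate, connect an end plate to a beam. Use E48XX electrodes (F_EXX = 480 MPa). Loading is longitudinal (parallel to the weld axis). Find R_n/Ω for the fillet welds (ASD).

Effective throat t_e = 0.707 × 8 = 5.656 mm.
Total length L = 540 mm; A_we = 5.656 × 540 = 3054 mm².
F_nw = 0.6 F_EXX = 0.6 × 480 = 288 MPa.
R_n = 288 × 3054 × 10⁻³ = 879.6 kN; R_n/Ω = 879.6/2.0 = 439.8 kN.

R_n/Ω ≈ 440 kN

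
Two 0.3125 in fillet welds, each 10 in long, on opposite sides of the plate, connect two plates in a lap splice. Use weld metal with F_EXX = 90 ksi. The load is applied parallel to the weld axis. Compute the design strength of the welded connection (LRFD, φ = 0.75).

φR_n ≈ 179 kip

Effective throat t_e = 0.707 × 0.3125 = 0.2209 in.
Total length L = 20 in; A_we = 0.2209 × 20 = 4.419 in².
F_nw = 0.6 F_EXX = 0.6 × 90 = 54 ksi.
φR_n = 0.75 × 54 × 4.419 = 179 kip.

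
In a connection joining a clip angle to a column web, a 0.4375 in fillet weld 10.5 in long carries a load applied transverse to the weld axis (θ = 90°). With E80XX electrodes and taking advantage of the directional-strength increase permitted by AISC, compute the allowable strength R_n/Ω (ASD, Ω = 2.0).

E80XX → F_EXX = 80 ksi.
t_e = 0.707 × 0.4375 = 0.3093 in; A_we = 0.3093 × 10.5 = 3.248 in².
Directional factor: 1.0 + 0.5 sin^1.5(90°) = 1.5.
F_nw = 0.6 × 80 × 1.5 = 72 ksi.
R_n/Ω = (72 × 3.248) / 2.0 = 116.9 kips.

R_n/Ω ≈ 117 kips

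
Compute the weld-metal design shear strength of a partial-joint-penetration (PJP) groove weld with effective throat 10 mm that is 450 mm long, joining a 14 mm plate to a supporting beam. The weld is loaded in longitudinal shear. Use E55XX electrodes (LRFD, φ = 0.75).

E55XX → F_EXX = 550 MPa.
Effective throat (given) t_e = 10 mm.
A_we = 10 × 450 = 4500 mm².
F_nw = 0.6 F_EXX = 330 MPa.
φR_n = 0.75 × 330 × 4500 × 10⁻³ = 1114 kN.

φR_n ≈ 1110 kN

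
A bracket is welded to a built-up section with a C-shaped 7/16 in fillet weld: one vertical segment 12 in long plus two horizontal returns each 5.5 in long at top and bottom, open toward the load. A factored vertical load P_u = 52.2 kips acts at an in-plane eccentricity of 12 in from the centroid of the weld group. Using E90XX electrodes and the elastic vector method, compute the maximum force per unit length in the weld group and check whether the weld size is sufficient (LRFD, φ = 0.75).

E90XX → F_EXX = 90 ksi.
Total weld length L_w = 23 in. Treat welds as unit-width lines.
Centroid: x̄ = 2×5.5×2.75 / 23 = 1.315 in from the vertical weld.
Polar moment about centroid: J = I_x + I_y = [12³/12 + 2×5.5×6²] + [12×1.315² + 2(5.5³/12 + 5.5×1.435²)] = 611.1 in³.
Direct shear f_v = P/L_w = 52.2 / 23 = 2.27 kip/in (vertical).
Torsion M = P·e = 52.2 × 12 = 626.4 kip·in.
Critical point at (x, y) = (4.185, 6) from centroid. f_tx = M·y/J = 6.15 kip/in; f_ty = M·x/J = 4.289 kip/in.
Resultant f_max = √[f_tx² + (f_v + f_ty)²] = √[6.15² + (2.27 + 4.289)²] = 8.991 kip/in.
Capacity per unit length: φr_n = 0.75 × 0.6 × 90 × (0.707 × 0.4375) = 12.53 kip/in.
8.991 ≤ 12.53 → adequate.

f_max ≈ 8.99 kip/in; adequate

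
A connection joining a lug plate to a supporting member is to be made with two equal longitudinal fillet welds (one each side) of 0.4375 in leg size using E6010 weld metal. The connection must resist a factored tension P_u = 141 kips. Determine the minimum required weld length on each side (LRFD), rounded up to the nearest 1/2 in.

E60XX → F_EXX = 60 ksi.
Throat t_e = 0.707 × 0.4375 = 0.3093 in.
φr_n = 0.75 × 0.6 × 60 × 0.3093 = 8.351 kips/in.
L_req = P_u / φr_n = 141 / 8.351 = 16.88 in total.
Per side: 16.88 / 2 = 8.442 in.
Round up → use L = 8.5 in on each side.

L = 8.5 in on each side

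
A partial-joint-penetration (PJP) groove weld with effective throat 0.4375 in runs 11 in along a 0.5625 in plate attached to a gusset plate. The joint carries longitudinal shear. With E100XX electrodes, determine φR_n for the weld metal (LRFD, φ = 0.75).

φR_n ≈ 217 kip

E100XX → F_EXX = 100 ksi.
Effective throat (given) t_e = 0.4375 in.
A_we = 0.4375 × 11 = 4.812 in².
F_nw = 0.6 F_EXX = 60 ksi.
φR_n = 0.75 × 60 × 4.812 = 216.6 kip.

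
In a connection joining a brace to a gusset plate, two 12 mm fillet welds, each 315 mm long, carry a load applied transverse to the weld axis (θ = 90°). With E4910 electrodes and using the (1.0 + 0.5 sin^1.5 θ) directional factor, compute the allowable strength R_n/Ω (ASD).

R_n/Ω ≈ 1180 kN

E49XX → F_EXX = 490 MPa.
t_e = 0.707 × 12 = 8.484 mm; A_we = 8.484 × 630 = 5345 mm².
Directional factor: 1.0 + 0.5 sin^1.5(90°) = 1.5.
F_nw = 0.6 × 490 × 1.5 = 441 MPa.
R_n/Ω = (441 × 5345) / 2.0 × 10⁻³ = 1179 kN.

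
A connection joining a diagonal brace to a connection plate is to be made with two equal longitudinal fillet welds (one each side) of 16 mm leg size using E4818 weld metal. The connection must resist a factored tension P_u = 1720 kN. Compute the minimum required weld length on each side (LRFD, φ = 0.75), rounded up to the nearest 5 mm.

L = 355 mm on each side

E48XX → F_EXX = 480 MPa.
Throat t_e = 0.707 × 16 = 11.31 mm.
φr_n = 0.75 × 0.6 × 480 × 11.31 × 10⁻³ = 2.443 kN/mm.
L_req = P_u / φr_n = 1720 / 2.443 = 703.9 mm total.
Per side: 703.9 / 2 = 352 mm.
Round up → use L = 355 mm on each side.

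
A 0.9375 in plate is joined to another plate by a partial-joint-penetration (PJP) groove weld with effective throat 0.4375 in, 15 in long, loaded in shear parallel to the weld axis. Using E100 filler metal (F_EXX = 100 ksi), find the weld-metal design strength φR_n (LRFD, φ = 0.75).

φR_n ≈ 295 kips

Effective throat (given) t_e = 0.4375 in.
A_we = 0.4375 × 15 = 6.562 in².
F_nw = 0.6 F_EXX = 60 ksi.
φR_n = 0.75 × 60 × 6.562 = 295.3 kips.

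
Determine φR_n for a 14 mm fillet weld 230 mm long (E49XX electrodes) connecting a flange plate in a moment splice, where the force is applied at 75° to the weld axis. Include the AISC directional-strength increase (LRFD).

φR_n ≈ 740 kN

E49XX → F_EXX = 490 MPa.
t_e = 0.707 × 14 = 9.898 mm; A_we = 9.898 × 230 = 2277 mm².
Directional factor: 1.0 + 0.5 sin^1.5(75°) = 1.475.
F_nw = 0.6 × 490 × 1.475 = 433.6 MPa.
φR_n = 0.75 × 433.6 × 2277 × 10⁻³ = 740.2 kN.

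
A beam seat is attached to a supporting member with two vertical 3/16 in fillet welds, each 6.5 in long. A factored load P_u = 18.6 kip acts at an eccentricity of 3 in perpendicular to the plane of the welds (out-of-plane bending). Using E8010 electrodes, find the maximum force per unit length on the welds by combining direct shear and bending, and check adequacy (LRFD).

E80XX → F_EXX = 80 ksi.
L_w = 2 × 6.5 = 13 in; section modulus (unit throat) S = 2 × L²/6 = 14.08 in².
Direct shear f_v = P/L_w = 18.6/13 = 1.431 kip/in.
Moment M = P × e = 18.6 × 3 = 55.8 kip·in; bending f_b = M/S = 3.962 kip/in.
f_max = √(f_v² + f_b²) = √(1.431² + 3.962²) = 4.213 kip/in.
φr_n = 0.75 × 0.6 × 80 × (0.707 × 0.1875) = 4.772 kip/in → adequate.

f_max ≈ 4.21 kip/in; adequate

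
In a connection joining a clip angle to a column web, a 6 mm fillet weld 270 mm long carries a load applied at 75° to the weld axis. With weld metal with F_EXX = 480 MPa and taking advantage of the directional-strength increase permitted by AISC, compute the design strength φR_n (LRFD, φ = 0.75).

t_e = 0.707 × 6 = 4.242 mm; A_we = 4.242 × 270 = 1145 mm².
Directional factor: 1.0 + 0.5 sin^1.5(75°) = 1.475.
F_nw = 0.6 × 480 × 1.475 = 424.7 MPa.
φR_n = 0.75 × 424.7 × 1145 × 10⁻³ = 364.8 kN.

φR_n ≈ 365 kN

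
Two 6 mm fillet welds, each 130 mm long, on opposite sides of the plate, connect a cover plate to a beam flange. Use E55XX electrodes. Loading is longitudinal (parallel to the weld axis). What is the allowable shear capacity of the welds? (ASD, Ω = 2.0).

R_n/Ω ≈ 182 kN

E55XX → F_EXX = 550 MPa.
Effective throat t_e = 0.707 × 6 = 4.242 mm.
Total length L = 260 mm; A_we = 4.242 × 260 = 1103 mm².
F_nw = 0.6 F_EXX = 0.6 × 550 = 330 MPa.
R_n = 330 × 1103 × 10⁻³ = 364 kN; R_n/Ω = 364/2.0 = 182 kN.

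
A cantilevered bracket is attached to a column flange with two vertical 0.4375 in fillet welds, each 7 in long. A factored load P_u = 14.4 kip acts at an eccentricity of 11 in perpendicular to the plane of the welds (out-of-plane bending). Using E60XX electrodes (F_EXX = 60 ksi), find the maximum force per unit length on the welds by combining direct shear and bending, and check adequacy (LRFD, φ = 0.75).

L_w = 2 × 7 = 14 in; section modulus (unit throat) S = 2 × L²/6 = 16.33 in².
Direct shear f_v = P/L_w = 14.4/14 = 1.029 kip/in.
Moment M = P × e = 14.4 × 11 = 158.4 kip·in; bending f_b = M/S = 9.698 kip/in.
f_max = √(f_v² + f_b²) = √(1.029² + 9.698²) = 9.752 kip/in.
φr_n = 0.75 × 0.6 × 60 × (0.707 × 0.4375) = 8.351 kip/in → NOT adequate.

f_max ≈ 9.75 kip/in; NOT adequate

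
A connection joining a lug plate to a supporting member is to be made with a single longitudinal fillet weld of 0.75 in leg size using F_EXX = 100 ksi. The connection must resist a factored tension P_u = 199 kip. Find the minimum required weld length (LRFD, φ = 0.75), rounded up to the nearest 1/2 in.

Throat t_e = 0.707 × 0.75 = 0.5302 in.
φr_n = 0.75 × 0.6 × 100 × 0.5302 = 23.86 kip/in.
L_req = P_u / φr_n = 199 / 23.86 = 8.34 in total.
Round up → use L = 8.5 in.

L = 8.5 in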